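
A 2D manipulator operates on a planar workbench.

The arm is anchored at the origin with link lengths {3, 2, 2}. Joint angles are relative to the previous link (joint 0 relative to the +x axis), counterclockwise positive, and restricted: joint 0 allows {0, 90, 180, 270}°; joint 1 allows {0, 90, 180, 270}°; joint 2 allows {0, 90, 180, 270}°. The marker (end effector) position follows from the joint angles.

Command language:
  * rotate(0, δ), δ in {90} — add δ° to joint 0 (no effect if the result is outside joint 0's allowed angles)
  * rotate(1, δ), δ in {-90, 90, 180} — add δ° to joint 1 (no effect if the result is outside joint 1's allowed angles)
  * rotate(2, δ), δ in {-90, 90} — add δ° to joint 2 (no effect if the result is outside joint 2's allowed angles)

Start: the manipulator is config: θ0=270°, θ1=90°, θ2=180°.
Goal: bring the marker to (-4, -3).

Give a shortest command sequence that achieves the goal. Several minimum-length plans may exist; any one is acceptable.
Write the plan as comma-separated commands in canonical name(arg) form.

from: config: θ0=270°, θ1=90°, θ2=180°
step 1 (rotate(1, 180)): config: θ0=270°, θ1=270°, θ2=180°
step 2 (rotate(2, -90)): config: θ0=270°, θ1=270°, θ2=90°
step 3 (rotate(2, -90)): config: θ0=270°, θ1=270°, θ2=0°
no 2-step plan works, so 3 is optimal.

rotate(1, 180), rotate(2, -90), rotate(2, -90)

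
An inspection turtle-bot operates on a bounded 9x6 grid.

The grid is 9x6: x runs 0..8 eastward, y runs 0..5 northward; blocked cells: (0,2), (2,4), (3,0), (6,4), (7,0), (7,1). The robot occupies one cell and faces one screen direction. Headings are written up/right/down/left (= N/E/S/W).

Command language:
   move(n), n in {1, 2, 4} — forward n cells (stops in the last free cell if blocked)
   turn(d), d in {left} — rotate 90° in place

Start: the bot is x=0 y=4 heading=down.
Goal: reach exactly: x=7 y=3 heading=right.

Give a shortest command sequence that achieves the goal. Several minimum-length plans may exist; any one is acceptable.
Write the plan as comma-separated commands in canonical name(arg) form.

move(1), turn(left), move(1), move(4), move(2)

begin: x=0 y=4 heading=down
step 1 (move(1)): x=0 y=3 heading=down
step 2 (turn(left)): x=0 y=3 heading=right
step 3 (move(1)): x=1 y=3 heading=right
step 4 (move(4)): x=5 y=3 heading=right
step 5 (move(2)): x=7 y=3 heading=right
minimal: 5 command(s), checked below 5.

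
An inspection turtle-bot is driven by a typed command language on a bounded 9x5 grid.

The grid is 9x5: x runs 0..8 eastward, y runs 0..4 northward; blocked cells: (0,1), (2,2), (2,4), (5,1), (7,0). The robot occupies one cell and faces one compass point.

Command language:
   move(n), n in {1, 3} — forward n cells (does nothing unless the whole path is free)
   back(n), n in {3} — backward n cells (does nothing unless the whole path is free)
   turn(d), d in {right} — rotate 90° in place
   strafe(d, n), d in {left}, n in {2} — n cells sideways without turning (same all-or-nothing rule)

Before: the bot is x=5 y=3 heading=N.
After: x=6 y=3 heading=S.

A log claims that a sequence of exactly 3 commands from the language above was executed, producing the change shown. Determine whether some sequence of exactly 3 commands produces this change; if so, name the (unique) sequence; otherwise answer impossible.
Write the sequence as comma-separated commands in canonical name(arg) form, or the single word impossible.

key: cell and facing (now S) both changed — the 3 commands mix motion and turning
begin: x=5 y=3 heading=N
[1] after turn(right): x=5 y=3 heading=E
[2] after move(1): x=6 y=3 heading=E
[3] after turn(right): x=6 y=3 heading=S
no rival 3-sequence matches.

turn(right), move(1), turn(right)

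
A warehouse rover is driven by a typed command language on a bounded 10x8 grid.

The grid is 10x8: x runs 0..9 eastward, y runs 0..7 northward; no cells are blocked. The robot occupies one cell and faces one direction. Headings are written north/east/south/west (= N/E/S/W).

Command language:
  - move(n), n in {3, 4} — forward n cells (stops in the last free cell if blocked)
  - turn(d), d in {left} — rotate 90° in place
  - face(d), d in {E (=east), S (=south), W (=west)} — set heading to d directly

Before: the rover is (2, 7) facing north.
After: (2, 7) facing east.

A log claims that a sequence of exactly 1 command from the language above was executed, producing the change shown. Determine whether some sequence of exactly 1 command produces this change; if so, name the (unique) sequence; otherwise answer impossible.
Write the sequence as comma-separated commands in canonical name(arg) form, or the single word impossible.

face(E)

key: (2,7) unchanged — the single command moves nothing
begin: (2, 7) facing north
[1] after face(E): (2, 7) facing east
all 6 alternatives checked — unique.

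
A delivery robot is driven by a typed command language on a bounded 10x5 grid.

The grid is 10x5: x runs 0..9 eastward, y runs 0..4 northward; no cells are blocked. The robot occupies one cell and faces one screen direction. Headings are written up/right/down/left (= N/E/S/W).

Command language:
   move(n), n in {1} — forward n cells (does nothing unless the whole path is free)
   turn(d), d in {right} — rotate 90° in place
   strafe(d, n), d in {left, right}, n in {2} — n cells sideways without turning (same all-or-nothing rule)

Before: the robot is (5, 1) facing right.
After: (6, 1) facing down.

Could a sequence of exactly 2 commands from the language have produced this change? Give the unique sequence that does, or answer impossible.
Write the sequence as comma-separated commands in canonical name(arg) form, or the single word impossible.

key: cell and facing (now S) both changed — the 2 commands mix motion and turning
begin: (5, 1) facing right
[1] after move(1): (6, 1) facing right
[2] after turn(right): (6, 1) facing down
no rival 2-sequence matches.

move(1), turn(right)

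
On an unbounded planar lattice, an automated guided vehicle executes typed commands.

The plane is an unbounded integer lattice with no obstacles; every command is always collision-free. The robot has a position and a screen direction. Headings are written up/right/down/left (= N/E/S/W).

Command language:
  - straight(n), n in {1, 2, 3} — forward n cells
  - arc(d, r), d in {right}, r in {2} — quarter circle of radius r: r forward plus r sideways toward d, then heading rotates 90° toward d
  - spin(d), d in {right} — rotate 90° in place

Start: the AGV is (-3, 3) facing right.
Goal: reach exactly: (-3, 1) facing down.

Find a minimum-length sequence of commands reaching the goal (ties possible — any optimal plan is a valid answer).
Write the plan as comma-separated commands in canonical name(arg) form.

begin: (-3, 3) facing right
step 1 (spin(right)): (-3, 3) facing down
step 2 (straight(2)): (-3, 1) facing down
nothing shorter than 2 reaches the goal.

spin(right), straight(2)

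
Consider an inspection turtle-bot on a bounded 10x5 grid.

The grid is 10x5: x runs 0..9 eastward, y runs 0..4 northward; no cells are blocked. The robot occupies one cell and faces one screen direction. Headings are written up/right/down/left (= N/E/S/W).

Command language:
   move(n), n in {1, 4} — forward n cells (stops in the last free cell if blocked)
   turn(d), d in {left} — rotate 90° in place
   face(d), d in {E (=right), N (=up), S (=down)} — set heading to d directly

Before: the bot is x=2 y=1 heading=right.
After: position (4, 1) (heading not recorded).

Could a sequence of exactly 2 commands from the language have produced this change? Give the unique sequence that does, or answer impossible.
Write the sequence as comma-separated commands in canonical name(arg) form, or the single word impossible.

initial: x=2 y=1 heading=right
[1] after move(1): x=3 y=1 heading=right
[2] after move(1): x=4 y=1 heading=right
no rival 2-sequence matches.

move(1), move(1)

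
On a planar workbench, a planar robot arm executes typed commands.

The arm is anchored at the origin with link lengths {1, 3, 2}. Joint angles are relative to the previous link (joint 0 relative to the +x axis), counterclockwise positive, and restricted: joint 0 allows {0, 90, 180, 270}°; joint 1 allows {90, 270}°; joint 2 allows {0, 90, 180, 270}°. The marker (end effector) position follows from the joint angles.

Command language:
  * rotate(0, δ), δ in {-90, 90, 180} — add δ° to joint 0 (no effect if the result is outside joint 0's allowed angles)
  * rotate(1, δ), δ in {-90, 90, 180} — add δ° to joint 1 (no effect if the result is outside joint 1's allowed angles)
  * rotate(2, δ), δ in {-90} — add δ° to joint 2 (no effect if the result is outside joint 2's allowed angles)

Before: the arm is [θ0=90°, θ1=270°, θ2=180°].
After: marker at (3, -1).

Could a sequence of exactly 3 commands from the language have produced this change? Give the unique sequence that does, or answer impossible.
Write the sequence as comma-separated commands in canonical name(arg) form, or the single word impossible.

t0: [θ0=90°, θ1=270°, θ2=180°]
[1] after rotate(2, -90): [θ0=90°, θ1=270°, θ2=90°]
[2] after rotate(2, -90): [θ0=90°, θ1=270°, θ2=0°]
[3] after rotate(2, -90): [θ0=90°, θ1=270°, θ2=270°]
uniquely the one of 343 3-step routes that fits.

rotate(2, -90), rotate(2, -90), rotate(2, -90)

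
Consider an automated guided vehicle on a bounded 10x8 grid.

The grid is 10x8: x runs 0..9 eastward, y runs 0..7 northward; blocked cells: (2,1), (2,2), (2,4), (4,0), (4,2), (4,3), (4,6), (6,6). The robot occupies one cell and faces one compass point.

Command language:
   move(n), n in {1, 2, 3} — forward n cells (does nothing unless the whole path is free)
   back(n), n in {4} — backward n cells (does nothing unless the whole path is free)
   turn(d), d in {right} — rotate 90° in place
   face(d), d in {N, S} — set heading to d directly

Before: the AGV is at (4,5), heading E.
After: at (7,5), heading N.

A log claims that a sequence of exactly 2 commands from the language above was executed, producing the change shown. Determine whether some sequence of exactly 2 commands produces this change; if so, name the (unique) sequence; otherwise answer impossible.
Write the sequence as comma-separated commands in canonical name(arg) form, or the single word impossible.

move(3), face(N)

key: running face(N) before move(3) would end elsewhere — order is forced
start: at (4,5), heading E
t=1 move(3) ⇒ at (7,5), heading E
t=2 face(N) ⇒ at (7,5), heading N
all 49 alternatives checked — unique.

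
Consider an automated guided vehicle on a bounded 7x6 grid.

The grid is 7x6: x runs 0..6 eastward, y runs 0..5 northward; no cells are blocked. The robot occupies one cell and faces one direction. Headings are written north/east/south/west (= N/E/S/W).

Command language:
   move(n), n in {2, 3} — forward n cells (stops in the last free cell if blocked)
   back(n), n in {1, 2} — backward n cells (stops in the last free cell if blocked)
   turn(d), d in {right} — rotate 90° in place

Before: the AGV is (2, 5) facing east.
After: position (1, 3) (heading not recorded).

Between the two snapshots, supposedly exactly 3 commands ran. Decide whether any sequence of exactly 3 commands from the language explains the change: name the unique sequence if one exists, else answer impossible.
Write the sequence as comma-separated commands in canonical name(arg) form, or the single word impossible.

key: running move(2) before back(1) would end elsewhere — order is forced
t0: (2, 5) facing east
t=1 back(1) ⇒ (1, 5) facing east
t=2 turn(right) ⇒ (1, 5) facing south
t=3 move(2) ⇒ (1, 3) facing south
uniquely the one of 125 3-step routes that fits.

back(1), turn(right), move(2)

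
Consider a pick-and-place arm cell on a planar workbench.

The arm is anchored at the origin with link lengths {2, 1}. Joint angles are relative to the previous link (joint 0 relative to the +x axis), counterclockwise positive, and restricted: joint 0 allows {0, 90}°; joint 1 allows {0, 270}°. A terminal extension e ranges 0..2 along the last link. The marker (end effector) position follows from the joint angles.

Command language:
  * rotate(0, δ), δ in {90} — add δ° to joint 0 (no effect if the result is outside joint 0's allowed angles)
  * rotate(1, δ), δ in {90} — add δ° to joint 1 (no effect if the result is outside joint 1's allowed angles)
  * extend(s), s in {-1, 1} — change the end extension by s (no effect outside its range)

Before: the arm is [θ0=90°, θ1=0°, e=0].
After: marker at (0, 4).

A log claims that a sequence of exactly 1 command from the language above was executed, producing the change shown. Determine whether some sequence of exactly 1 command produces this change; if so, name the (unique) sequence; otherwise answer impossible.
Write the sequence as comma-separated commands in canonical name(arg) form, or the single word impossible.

extend(1)

begin: [θ0=90°, θ1=0°, e=0]
1. extend(1) → [θ0=90°, θ1=0°, e=1]
all 4 alternatives checked — unique.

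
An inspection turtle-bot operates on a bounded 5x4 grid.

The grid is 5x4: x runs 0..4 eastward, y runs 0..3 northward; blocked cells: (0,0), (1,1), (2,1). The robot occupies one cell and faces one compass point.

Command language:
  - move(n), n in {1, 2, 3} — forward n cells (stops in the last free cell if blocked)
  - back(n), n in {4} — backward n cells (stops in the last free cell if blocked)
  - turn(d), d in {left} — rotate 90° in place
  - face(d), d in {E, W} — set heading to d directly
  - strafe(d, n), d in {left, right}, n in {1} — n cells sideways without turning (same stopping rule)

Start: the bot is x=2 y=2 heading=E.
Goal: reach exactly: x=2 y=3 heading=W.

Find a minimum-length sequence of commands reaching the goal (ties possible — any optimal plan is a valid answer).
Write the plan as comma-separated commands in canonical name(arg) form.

strafe(left, 1), face(W)

start: x=2 y=2 heading=E
1. strafe(left, 1) → x=2 y=3 heading=E
2. face(W) → x=2 y=3 heading=W
shorter routes all fall short; 2 is best.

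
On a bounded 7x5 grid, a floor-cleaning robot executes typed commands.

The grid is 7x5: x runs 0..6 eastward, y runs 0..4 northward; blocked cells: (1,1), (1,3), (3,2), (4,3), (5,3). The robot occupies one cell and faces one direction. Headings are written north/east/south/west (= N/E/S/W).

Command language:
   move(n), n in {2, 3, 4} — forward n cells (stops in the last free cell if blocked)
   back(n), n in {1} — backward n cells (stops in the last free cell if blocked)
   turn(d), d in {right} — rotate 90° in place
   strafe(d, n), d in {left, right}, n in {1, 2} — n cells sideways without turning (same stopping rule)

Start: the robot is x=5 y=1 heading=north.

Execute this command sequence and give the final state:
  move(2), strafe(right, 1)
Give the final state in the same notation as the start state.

x=6 y=2 heading=north

initial: x=5 y=1 heading=north
t=1 move(2) ⇒ x=5 y=2 heading=north
t=2 strafe(right, 1) ⇒ x=6 y=2 heading=north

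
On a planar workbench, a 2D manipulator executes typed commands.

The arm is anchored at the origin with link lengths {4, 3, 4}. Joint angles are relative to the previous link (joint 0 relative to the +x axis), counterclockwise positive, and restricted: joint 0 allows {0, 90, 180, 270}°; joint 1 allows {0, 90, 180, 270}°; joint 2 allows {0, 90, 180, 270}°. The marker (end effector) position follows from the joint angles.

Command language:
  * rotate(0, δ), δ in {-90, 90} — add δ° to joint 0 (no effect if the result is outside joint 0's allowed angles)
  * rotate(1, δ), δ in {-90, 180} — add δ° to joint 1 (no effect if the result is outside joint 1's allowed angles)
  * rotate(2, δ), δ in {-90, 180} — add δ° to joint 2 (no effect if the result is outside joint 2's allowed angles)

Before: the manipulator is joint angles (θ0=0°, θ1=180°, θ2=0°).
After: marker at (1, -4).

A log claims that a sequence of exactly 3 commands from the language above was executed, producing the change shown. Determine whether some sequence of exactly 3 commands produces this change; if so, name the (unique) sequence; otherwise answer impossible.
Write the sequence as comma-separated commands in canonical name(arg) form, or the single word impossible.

rotate(2, -90), rotate(2, -90), rotate(2, -90)

from: joint angles (θ0=0°, θ1=180°, θ2=0°)
t=1 rotate(2, -90) ⇒ joint angles (θ0=0°, θ1=180°, θ2=270°)
t=2 rotate(2, -90) ⇒ joint angles (θ0=0°, θ1=180°, θ2=180°)
t=3 rotate(2, -90) ⇒ joint angles (θ0=0°, θ1=180°, θ2=90°)
no other 3-command option fits: unique.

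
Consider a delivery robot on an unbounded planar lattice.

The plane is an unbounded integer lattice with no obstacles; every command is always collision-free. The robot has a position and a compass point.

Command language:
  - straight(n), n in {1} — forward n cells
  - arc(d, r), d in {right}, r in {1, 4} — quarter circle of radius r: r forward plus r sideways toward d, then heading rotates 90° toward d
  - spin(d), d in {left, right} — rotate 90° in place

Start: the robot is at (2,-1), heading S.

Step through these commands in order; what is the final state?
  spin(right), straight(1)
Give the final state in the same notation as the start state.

at (1,-1), heading W

t0: at (2,-1), heading S
t=1 spin(right) ⇒ at (2,-1), heading W
t=2 straight(1) ⇒ at (1,-1), heading W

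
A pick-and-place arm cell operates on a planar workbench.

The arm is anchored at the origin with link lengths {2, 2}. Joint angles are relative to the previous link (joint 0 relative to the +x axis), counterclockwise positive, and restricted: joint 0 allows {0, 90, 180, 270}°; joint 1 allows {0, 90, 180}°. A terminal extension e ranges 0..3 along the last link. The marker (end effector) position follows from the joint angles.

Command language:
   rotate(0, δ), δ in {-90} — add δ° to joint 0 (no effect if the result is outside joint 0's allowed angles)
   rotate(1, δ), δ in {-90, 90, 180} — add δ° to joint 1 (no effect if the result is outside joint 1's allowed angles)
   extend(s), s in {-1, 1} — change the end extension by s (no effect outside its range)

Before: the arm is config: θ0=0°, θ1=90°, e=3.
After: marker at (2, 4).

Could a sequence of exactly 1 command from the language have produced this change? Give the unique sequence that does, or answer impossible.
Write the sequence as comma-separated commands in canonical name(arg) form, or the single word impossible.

from: config: θ0=0°, θ1=90°, e=3
step 1 (extend(-1)): config: θ0=0°, θ1=90°, e=2
no other 1-command option fits: unique.

extend(-1)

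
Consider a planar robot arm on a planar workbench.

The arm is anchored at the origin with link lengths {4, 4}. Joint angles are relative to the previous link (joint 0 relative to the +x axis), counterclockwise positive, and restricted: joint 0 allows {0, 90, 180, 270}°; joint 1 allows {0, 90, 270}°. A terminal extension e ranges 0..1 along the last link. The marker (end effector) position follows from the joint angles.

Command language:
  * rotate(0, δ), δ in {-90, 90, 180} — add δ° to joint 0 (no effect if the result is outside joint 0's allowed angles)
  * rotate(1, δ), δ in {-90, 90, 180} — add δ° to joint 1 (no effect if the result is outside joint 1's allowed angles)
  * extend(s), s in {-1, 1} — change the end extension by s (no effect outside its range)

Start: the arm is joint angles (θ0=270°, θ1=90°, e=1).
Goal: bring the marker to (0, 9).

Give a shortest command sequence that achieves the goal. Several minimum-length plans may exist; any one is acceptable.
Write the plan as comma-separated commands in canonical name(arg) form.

t0: joint angles (θ0=270°, θ1=90°, e=1)
t=1 rotate(1, -90) ⇒ joint angles (θ0=270°, θ1=0°, e=1)
t=2 rotate(0, 180) ⇒ joint angles (θ0=90°, θ1=0°, e=1)
shorter routes all fall short; 2 is best.

rotate(1, -90), rotate(0, 180)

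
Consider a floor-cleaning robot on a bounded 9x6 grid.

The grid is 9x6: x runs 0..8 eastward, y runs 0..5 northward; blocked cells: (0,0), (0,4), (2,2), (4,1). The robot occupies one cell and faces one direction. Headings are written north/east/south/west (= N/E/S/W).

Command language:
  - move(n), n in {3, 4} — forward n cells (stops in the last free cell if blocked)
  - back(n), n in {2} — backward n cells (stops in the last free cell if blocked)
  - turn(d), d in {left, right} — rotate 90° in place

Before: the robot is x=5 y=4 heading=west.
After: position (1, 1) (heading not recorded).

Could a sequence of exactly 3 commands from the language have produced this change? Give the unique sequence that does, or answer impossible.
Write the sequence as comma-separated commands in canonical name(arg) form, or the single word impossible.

key: order matters: swapping move(4) and move(3) lands elsewhere
begin: x=5 y=4 heading=west
1. move(4) → x=1 y=4 heading=west
2. turn(left) → x=1 y=4 heading=south
3. move(3) → x=1 y=1 heading=south
no other 3-command option fits: unique.

move(4), turn(left), move(3)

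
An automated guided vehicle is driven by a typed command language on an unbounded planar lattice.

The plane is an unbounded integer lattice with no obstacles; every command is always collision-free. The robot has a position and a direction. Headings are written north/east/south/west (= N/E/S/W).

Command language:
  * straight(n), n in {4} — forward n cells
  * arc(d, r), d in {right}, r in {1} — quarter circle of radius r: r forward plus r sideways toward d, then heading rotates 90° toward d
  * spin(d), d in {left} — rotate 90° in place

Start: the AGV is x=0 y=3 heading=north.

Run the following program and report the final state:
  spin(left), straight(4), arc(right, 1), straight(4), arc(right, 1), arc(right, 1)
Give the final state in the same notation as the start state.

from: x=0 y=3 heading=north
t=1 spin(left) ⇒ x=0 y=3 heading=west
t=2 straight(4) ⇒ x=-4 y=3 heading=west
t=3 arc(right, 1) ⇒ x=-5 y=4 heading=north
t=4 straight(4) ⇒ x=-5 y=8 heading=north
t=5 arc(right, 1) ⇒ x=-4 y=9 heading=east
t=6 arc(right, 1) ⇒ x=-3 y=8 heading=south

x=-3 y=8 heading=south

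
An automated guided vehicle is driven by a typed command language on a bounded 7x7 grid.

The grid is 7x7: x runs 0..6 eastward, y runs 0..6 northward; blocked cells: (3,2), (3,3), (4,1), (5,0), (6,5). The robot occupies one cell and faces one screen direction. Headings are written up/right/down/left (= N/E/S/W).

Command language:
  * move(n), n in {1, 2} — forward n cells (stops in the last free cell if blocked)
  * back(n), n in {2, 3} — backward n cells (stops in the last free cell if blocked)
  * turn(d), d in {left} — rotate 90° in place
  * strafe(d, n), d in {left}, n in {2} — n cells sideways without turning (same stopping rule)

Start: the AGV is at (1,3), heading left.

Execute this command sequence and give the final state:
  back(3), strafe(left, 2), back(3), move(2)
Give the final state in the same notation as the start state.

at (1,1), heading left

t0: at (1,3), heading left
step 1 (back(3)): at (2,3), heading left
step 2 (strafe(left, 2)): at (2,1), heading left
step 3 (back(3)): at (3,1), heading left
step 4 (move(2)): at (1,1), heading left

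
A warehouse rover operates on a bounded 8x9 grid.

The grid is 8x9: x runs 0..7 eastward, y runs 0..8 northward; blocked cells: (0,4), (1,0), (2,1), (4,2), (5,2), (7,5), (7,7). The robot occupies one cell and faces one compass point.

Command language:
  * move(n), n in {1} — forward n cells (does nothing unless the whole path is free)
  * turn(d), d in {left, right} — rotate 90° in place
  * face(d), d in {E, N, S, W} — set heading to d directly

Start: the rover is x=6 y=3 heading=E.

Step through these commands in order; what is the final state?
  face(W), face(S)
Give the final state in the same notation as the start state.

x=6 y=3 heading=S

t0: x=6 y=3 heading=E
t=1 face(W) ⇒ x=6 y=3 heading=W
t=2 face(S) ⇒ x=6 y=3 heading=S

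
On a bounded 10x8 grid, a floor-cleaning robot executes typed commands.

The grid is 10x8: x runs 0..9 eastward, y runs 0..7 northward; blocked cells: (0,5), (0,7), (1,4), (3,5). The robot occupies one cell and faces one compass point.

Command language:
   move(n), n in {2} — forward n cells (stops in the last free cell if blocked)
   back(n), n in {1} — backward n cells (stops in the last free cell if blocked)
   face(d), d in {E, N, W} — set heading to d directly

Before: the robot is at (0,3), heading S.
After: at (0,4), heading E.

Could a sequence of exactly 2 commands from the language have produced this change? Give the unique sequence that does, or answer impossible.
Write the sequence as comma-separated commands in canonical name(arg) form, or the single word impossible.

back(1), face(E)

key: position moved to (0,4) AND the heading swung to E — translation plus rotation needed
t0: at (0,3), heading S
t=1 back(1) ⇒ at (0,4), heading S
t=2 face(E) ⇒ at (0,4), heading E
uniquely the one of 25 2-step routes that fits.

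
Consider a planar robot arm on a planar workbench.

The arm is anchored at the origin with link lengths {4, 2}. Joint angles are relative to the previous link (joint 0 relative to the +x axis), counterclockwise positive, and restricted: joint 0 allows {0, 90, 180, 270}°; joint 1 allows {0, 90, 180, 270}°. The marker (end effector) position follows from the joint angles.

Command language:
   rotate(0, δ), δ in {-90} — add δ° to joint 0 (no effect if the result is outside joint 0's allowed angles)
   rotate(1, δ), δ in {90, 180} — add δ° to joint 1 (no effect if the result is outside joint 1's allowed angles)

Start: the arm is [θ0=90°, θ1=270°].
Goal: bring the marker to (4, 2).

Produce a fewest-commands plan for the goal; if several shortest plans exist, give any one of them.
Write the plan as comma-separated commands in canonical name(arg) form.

rotate(1, 180), rotate(0, -90)

start: [θ0=90°, θ1=270°]
[1] after rotate(1, 180): [θ0=90°, θ1=90°]
[2] after rotate(0, -90): [θ0=0°, θ1=90°]
minimal: 2 command(s), checked below 2.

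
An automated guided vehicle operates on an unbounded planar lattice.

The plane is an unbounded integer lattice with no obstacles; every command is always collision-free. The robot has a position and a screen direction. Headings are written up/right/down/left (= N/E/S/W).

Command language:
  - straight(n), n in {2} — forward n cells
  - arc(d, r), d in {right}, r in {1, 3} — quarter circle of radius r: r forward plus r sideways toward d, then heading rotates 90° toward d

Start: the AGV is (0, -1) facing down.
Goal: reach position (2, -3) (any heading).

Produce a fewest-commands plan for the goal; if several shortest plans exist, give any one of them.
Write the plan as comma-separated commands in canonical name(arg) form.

arc(right, 3), arc(right, 1), arc(right, 3), arc(right, 3)

t0: (0, -1) facing down
1. arc(right, 3) → (-3, -4) facing left
2. arc(right, 1) → (-4, -3) facing up
3. arc(right, 3) → (-1, 0) facing right
4. arc(right, 3) → (2, -3) facing down
no 3-step plan works, so 4 is optimal.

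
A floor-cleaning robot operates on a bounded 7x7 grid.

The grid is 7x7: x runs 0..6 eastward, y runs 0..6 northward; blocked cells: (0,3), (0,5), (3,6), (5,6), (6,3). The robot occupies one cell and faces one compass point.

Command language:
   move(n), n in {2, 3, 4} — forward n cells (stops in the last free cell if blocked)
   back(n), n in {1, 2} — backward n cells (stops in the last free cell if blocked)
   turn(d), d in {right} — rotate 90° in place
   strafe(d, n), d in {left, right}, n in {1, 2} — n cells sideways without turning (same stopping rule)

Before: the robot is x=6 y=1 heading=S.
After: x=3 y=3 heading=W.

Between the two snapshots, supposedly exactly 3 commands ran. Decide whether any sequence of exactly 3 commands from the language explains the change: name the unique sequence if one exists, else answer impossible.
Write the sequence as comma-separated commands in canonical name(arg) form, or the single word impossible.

key: position moved to (3,3) AND the heading swung to W — translation plus rotation needed
initial: x=6 y=1 heading=S
[1] after turn(right): x=6 y=1 heading=W
[2] after move(3): x=3 y=1 heading=W
[3] after strafe(right, 2): x=3 y=3 heading=W
uniquely the one of 1000 3-step routes that fits.

turn(right), move(3), strafe(right, 2)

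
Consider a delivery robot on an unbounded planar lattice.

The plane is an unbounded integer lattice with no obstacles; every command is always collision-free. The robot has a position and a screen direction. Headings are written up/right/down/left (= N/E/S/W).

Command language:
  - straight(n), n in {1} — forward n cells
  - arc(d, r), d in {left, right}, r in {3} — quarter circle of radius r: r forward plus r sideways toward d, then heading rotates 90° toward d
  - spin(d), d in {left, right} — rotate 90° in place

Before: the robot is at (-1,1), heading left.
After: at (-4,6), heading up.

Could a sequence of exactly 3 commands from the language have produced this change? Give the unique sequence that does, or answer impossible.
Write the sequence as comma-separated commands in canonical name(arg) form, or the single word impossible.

arc(right, 3), straight(1), straight(1)

key: cell and facing (now N) both changed — the 3 commands mix motion and turning
from: at (-1,1), heading left
[1] after arc(right, 3): at (-4,4), heading up
[2] after straight(1): at (-4,5), heading up
[3] after straight(1): at (-4,6), heading up
all 125 alternatives checked — unique.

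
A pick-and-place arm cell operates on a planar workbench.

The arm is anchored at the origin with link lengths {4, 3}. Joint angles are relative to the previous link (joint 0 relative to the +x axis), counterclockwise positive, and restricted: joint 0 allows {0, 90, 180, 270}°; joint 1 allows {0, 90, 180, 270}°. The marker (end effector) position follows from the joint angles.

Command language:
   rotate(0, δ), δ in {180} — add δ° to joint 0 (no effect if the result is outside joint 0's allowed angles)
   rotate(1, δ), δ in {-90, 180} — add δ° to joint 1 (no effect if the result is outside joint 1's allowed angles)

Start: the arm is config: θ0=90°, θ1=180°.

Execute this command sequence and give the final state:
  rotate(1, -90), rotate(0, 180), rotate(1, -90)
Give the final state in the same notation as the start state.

t0: config: θ0=90°, θ1=180°
step 1 (rotate(1, -90)): config: θ0=90°, θ1=90°
step 2 (rotate(0, 180)): config: θ0=270°, θ1=90°
step 3 (rotate(1, -90)): config: θ0=270°, θ1=0°

config: θ0=270°, θ1=0°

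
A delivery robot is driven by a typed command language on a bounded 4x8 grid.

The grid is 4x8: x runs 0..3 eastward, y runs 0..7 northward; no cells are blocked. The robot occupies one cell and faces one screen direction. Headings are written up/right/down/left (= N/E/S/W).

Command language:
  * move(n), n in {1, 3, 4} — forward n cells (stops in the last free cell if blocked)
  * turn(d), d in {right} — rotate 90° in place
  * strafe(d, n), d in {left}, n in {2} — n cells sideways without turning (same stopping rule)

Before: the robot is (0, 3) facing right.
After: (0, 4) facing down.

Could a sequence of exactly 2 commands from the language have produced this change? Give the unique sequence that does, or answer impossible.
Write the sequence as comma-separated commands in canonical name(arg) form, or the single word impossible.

no 2-step route produces this change.

impossible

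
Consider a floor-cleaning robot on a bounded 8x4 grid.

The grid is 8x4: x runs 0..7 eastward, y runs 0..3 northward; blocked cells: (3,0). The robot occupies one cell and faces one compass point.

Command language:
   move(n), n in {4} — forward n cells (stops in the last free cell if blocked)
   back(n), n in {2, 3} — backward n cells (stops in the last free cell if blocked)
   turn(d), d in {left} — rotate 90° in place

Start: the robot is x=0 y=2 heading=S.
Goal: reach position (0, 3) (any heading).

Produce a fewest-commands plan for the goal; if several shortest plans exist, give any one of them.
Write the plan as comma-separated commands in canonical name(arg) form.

initial: x=0 y=2 heading=S
step 1 (back(2)): x=0 y=3 heading=S
shorter routes all fall short; 1 is best.

back(2)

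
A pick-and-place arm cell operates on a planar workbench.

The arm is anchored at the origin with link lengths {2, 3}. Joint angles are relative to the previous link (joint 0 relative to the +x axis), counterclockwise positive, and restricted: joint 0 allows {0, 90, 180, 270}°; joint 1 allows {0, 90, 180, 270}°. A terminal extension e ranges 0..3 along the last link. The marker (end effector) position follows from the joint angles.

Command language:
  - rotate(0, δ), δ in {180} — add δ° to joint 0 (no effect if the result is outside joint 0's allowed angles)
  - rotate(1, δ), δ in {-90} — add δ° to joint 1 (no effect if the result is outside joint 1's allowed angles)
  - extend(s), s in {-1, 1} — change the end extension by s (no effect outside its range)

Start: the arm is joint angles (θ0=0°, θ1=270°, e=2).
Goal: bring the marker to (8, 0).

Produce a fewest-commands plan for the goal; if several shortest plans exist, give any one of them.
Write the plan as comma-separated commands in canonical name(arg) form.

initial: joint angles (θ0=0°, θ1=270°, e=2)
t=1 rotate(1, -90) ⇒ joint angles (θ0=0°, θ1=180°, e=2)
t=2 rotate(1, -90) ⇒ joint angles (θ0=0°, θ1=90°, e=2)
t=3 rotate(1, -90) ⇒ joint angles (θ0=0°, θ1=0°, e=2)
t=4 extend(1) ⇒ joint angles (θ0=0°, θ1=0°, e=3)
no 3-step plan works, so 4 is optimal.

rotate(1, -90), rotate(1, -90), rotate(1, -90), extend(1)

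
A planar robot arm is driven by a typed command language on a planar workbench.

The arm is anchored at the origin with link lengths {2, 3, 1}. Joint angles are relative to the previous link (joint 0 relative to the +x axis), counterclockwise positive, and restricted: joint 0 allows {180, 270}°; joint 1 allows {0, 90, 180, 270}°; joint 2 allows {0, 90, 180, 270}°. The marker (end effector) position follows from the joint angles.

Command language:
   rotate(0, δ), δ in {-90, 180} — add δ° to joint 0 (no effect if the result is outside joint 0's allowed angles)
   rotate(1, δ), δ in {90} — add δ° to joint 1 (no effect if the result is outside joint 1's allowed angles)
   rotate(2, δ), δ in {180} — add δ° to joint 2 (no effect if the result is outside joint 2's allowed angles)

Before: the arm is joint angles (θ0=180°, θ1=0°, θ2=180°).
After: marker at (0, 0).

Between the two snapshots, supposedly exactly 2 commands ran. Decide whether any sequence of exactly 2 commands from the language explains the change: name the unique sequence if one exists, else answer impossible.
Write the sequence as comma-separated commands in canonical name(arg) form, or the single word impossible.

rotate(1, 90), rotate(1, 90)

begin: joint angles (θ0=180°, θ1=0°, θ2=180°)
1. rotate(1, 90) → joint angles (θ0=180°, θ1=90°, θ2=180°)
2. rotate(1, 90) → joint angles (θ0=180°, θ1=180°, θ2=180°)
no rival 2-sequence matches.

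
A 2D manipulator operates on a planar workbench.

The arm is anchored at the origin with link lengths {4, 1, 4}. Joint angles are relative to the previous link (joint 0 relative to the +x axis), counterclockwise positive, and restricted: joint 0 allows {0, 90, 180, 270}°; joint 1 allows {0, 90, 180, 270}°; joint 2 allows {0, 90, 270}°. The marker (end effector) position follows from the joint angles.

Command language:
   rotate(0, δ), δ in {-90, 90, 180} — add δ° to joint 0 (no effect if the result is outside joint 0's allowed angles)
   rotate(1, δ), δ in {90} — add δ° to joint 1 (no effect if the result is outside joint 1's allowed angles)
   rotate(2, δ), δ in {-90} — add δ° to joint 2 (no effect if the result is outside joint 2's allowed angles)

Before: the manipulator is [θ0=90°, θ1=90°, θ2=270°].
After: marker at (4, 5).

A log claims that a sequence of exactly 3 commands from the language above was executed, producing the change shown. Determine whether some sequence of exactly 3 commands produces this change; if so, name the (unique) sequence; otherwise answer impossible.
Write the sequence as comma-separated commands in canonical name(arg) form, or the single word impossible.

rotate(1, 90), rotate(1, 90), rotate(1, 90)

begin: [θ0=90°, θ1=90°, θ2=270°]
1. rotate(1, 90) → [θ0=90°, θ1=180°, θ2=270°]
2. rotate(1, 90) → [θ0=90°, θ1=270°, θ2=270°]
3. rotate(1, 90) → [θ0=90°, θ1=0°, θ2=270°]
uniquely the one of 125 3-step routes that fits.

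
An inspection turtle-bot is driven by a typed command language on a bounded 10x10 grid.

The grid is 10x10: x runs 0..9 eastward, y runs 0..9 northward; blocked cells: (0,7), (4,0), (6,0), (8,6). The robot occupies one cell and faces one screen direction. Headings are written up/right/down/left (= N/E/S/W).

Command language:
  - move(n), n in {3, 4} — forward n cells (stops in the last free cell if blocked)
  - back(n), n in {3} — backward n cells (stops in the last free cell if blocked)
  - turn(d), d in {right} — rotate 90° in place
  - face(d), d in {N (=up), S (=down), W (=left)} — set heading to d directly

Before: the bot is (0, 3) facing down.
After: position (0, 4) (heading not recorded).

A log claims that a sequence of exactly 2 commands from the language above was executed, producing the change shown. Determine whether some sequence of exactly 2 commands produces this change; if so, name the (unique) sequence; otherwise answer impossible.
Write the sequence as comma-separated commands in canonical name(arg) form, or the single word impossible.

impossible

no 2-step route produces this change.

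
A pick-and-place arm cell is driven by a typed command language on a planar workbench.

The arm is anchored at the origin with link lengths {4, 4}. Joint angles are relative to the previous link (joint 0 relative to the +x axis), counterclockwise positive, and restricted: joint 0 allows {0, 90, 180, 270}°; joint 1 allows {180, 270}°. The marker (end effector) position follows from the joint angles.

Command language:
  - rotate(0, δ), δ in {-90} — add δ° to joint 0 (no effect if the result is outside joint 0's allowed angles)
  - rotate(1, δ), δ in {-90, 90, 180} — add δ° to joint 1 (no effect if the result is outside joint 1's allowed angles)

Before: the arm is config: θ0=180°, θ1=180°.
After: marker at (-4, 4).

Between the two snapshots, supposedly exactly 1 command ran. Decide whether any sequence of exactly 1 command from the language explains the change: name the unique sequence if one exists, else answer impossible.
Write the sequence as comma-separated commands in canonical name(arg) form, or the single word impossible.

rotate(1, 90)

start: config: θ0=180°, θ1=180°
step 1 (rotate(1, 90)): config: θ0=180°, θ1=270°
no other 1-command option fits: unique.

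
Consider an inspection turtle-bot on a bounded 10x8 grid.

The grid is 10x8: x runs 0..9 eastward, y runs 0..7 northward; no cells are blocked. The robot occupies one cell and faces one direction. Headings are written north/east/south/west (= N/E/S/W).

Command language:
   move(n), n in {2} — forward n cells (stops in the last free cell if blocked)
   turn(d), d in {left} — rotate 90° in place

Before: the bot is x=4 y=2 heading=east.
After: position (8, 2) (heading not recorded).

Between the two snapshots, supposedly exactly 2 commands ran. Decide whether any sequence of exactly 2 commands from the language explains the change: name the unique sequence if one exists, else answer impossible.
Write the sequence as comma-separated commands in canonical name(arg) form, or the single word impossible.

move(2), move(2)

from: x=4 y=2 heading=east
t=1 move(2) ⇒ x=6 y=2 heading=east
t=2 move(2) ⇒ x=8 y=2 heading=east
all 4 alternatives checked — unique.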